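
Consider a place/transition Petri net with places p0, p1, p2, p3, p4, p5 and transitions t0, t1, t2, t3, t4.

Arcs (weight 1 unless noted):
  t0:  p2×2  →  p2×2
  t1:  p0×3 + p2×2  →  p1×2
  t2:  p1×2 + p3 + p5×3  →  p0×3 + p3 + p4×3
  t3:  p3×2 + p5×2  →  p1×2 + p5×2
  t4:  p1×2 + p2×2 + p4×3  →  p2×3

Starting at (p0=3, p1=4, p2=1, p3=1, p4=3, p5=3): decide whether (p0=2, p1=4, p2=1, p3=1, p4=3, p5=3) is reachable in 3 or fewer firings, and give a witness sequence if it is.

NO — not reachable within 3 firings

depth 0: 1 marking
depth 1: 2 markings reached so far
depth 2: 2 markings reached so far
(frontier empty at depth 2; search complete)
target is not among the 2 markings reachable within 3 steps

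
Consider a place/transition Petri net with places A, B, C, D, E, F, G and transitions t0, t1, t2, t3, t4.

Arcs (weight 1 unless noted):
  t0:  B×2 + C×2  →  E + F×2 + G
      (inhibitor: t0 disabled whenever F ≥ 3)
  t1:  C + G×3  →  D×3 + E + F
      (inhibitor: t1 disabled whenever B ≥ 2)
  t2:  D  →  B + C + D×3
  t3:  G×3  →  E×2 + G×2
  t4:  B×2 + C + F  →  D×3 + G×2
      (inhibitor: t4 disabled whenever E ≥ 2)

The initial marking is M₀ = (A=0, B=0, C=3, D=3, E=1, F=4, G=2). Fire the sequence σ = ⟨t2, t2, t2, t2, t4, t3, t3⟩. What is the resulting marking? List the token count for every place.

(A=0, B=2, C=6, D=14, E=5, F=3, G=2)

step 1: fire t2:  (A=0, B=0, C=3, D=3, E=1, F=4, G=2) → (A=0, B=1, C=4, D=5, E=1, F=4, G=2)
step 2: fire t2:  (A=0, B=1, C=4, D=5, E=1, F=4, G=2) → (A=0, B=2, C=5, D=7, E=1, F=4, G=2)
step 3: fire t2:  (A=0, B=2, C=5, D=7, E=1, F=4, G=2) → (A=0, B=3, C=6, D=9, E=1, F=4, G=2)
step 4: fire t2:  (A=0, B=3, C=6, D=9, E=1, F=4, G=2) → (A=0, B=4, C=7, D=11, E=1, F=4, G=2)
step 5: fire t4:  (A=0, B=4, C=7, D=11, E=1, F=4, G=2) → (A=0, B=2, C=6, D=14, E=1, F=3, G=4)
step 6: fire t3:  (A=0, B=2, C=6, D=14, E=1, F=3, G=4) → (A=0, B=2, C=6, D=14, E=3, F=3, G=3)
step 7: fire t3:  (A=0, B=2, C=6, D=14, E=3, F=3, G=3) → (A=0, B=2, C=6, D=14, E=5, F=3, G=2)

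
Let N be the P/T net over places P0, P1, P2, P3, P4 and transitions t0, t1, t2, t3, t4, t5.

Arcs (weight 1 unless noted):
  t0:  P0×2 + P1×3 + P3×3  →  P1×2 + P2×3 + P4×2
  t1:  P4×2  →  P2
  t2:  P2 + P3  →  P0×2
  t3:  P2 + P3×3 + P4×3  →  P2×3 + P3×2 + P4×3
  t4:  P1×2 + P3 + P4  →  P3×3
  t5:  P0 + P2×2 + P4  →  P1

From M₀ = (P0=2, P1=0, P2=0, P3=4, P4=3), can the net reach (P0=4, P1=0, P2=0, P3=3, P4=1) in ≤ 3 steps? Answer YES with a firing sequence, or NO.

YES — reachable via ⟨t1, t2⟩ (2 firings)

step 1: fire t1:  (P0=2, P1=0, P2=0, P3=4, P4=3) → (P0=2, P1=0, P2=1, P3=4, P4=1)
step 2: fire t2:  (P0=2, P1=0, P2=1, P3=4, P4=1) → (P0=4, P1=0, P2=0, P3=3, P4=1)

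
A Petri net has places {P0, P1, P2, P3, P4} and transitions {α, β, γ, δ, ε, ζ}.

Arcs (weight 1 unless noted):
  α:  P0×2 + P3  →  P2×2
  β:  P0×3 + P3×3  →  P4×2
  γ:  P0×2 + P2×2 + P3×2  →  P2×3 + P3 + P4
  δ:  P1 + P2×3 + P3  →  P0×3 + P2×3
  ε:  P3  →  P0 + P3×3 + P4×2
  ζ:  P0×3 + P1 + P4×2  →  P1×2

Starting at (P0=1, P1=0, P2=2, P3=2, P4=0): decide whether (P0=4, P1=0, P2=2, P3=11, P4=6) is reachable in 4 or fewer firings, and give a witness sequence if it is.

NO — not reachable within 4 firings

depth 0: 1 marking
depth 1: 2 markings reached so far
depth 2: 5 markings reached so far
depth 3: 9 markings reached so far
depth 4: 13 markings reached so far
target is not among the 13 markings reachable within 4 steps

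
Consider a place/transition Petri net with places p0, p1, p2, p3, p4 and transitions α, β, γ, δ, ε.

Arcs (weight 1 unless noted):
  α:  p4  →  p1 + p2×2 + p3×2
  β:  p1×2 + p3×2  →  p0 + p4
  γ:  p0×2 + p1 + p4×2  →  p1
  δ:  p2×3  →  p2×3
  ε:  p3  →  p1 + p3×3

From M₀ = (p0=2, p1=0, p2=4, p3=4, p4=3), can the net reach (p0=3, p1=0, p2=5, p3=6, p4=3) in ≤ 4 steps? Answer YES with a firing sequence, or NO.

depth 0: 1 marking
depth 1: 3 markings reached so far
depth 2: 8 markings reached so far
depth 3: 17 markings reached so far
depth 4: 29 markings reached so far
target is not among the 29 markings reachable within 4 steps

NO — not reachable within 4 firings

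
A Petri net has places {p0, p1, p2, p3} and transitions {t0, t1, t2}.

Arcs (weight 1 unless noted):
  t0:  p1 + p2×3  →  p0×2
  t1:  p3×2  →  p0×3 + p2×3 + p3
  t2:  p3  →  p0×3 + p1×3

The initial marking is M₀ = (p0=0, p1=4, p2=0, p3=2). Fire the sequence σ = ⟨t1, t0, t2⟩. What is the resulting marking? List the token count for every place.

(p0=8, p1=6, p2=0, p3=0)

step 1: fire t1:  (p0=0, p1=4, p2=0, p3=2) → (p0=3, p1=4, p2=3, p3=1)
step 2: fire t0:  (p0=3, p1=4, p2=3, p3=1) → (p0=5, p1=3, p2=0, p3=1)
step 3: fire t2:  (p0=5, p1=3, p2=0, p3=1) → (p0=8, p1=6, p2=0, p3=0)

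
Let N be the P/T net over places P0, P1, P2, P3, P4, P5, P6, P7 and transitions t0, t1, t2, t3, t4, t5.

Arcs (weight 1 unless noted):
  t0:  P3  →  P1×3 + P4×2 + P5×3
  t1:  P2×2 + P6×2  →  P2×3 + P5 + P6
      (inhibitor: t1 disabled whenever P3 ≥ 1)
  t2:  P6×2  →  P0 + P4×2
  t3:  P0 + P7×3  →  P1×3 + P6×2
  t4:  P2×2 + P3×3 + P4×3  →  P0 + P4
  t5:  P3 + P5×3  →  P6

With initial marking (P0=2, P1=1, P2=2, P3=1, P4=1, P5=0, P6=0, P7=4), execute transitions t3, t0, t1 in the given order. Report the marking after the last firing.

(P0=1, P1=7, P2=3, P3=0, P4=3, P5=4, P6=1, P7=1)

step 1: fire t3:  (P0=2, P1=1, P2=2, P3=1, P4=1, P5=0, P6=0, P7=4) → (P0=1, P1=4, P2=2, P3=1, P4=1, P5=0, P6=2, P7=1)
step 2: fire t0:  (P0=1, P1=4, P2=2, P3=1, P4=1, P5=0, P6=2, P7=1) → (P0=1, P1=7, P2=2, P3=0, P4=3, P5=3, P6=2, P7=1)
step 3: fire t1:  (P0=1, P1=7, P2=2, P3=0, P4=3, P5=3, P6=2, P7=1) → (P0=1, P1=7, P2=3, P3=0, P4=3, P5=4, P6=1, P7=1)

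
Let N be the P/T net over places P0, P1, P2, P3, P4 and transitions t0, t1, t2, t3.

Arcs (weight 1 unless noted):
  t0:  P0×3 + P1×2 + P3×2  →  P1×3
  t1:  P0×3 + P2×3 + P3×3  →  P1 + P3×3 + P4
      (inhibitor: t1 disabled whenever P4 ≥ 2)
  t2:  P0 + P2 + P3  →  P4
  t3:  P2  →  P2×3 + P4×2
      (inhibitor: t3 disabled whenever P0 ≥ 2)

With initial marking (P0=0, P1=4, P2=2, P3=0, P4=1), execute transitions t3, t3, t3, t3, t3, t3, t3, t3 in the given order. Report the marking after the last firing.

(P0=0, P1=4, P2=18, P3=0, P4=17)

step 1: fire t3:  (P0=0, P1=4, P2=2, P3=0, P4=1) → (P0=0, P1=4, P2=4, P3=0, P4=3)
step 2: fire t3:  (P0=0, P1=4, P2=4, P3=0, P4=3) → (P0=0, P1=4, P2=6, P3=0, P4=5)
step 3: fire t3:  (P0=0, P1=4, P2=6, P3=0, P4=5) → (P0=0, P1=4, P2=8, P3=0, P4=7)
step 4: fire t3:  (P0=0, P1=4, P2=8, P3=0, P4=7) → (P0=0, P1=4, P2=10, P3=0, P4=9)
step 5: fire t3:  (P0=0, P1=4, P2=10, P3=0, P4=9) → (P0=0, P1=4, P2=12, P3=0, P4=11)
step 6: fire t3:  (P0=0, P1=4, P2=12, P3=0, P4=11) → (P0=0, P1=4, P2=14, P3=0, P4=13)
step 7: fire t3:  (P0=0, P1=4, P2=14, P3=0, P4=13) → (P0=0, P1=4, P2=16, P3=0, P4=15)
step 8: fire t3:  (P0=0, P1=4, P2=16, P3=0, P4=15) → (P0=0, P1=4, P2=18, P3=0, P4=17)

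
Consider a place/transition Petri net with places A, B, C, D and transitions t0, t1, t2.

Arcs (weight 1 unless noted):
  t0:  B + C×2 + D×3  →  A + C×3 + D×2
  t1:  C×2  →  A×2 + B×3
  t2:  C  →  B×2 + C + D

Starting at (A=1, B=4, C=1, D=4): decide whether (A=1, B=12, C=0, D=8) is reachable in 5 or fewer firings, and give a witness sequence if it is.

depth 0: 1 marking
depth 1: 2 markings reached so far
depth 2: 3 markings reached so far
depth 3: 4 markings reached so far
depth 4: 5 markings reached so far
depth 5: 6 markings reached so far
target is not among the 6 markings reachable within 5 steps

NO — not reachable within 5 firings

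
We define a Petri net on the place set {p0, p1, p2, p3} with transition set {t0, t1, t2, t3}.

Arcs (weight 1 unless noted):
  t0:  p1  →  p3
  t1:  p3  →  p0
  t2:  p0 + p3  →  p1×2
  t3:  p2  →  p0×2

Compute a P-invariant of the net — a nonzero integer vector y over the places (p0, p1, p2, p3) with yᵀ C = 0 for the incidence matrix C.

y = (p0:1, p1:1, p2:2, p3:1)

Incidence matrix C (rows=places, cols=transitions):
       t0   t1   t2   t3
   p0   0    1   -1    2
   p1  -1    0    2    0
   p2   0    0    0   -1
   p3   1   -1   -1    0

Candidate y = [1, 1, 2, 1]; check y·C column-wise:
  col t0: 1·0 + 1·-1 + 2·0 + 1·1 = 0
  col t1: 1·1 + 1·0 + 2·0 + 1·-1 = 0
  col t2: 1·-1 + 1·2 + 2·0 + 1·-1 = 0
  col t3: 1·2 + 1·0 + 2·-1 + 1·0 = 0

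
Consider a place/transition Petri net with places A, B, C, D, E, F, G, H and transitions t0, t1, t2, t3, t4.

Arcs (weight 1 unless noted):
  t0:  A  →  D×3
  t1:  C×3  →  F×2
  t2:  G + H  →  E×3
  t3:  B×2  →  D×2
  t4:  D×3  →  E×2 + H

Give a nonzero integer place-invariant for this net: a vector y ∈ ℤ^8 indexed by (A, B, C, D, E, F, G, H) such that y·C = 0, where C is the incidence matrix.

Incidence matrix C (rows=places, cols=transitions):
       t0   t1   t2   t3   t4
    A  -1    0    0    0    0
    B   0    0    0   -2    0
    C   0   -3    0    0    0
    D   3    0    0    2   -3
    E   0    0    3    0    2
    F   0    2    0    0    0
    G   0    0   -1    0    0
    H   0    0   -1    0    1

Candidate y = [0, 0, 2, 0, 0, 3, 0, 0]; check y·C column-wise:
  col t0: 0·-1 + 2·0 + 0·3 + 3·0 = 0
  col t1: 2·-3 + 3·2 = 0
  col t2: 2·0 + 0·3 + 3·0 + 0·-1 + 0·-1 = 0
  col t3: 0·-2 + 2·0 + 0·2 + 3·0 = 0
  col t4: 2·0 + 0·-3 + 0·2 + 3·0 + 0·1 = 0

y = (A:0, B:0, C:2, D:0, E:0, F:3, G:0, H:0)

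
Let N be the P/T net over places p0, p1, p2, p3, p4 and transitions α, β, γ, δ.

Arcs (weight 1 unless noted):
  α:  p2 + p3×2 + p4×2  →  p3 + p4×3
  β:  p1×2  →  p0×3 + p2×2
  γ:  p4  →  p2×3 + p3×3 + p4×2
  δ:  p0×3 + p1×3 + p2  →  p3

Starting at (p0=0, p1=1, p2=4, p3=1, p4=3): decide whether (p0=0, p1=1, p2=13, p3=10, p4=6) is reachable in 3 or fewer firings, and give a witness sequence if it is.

YES — reachable via ⟨γ, γ, γ⟩ (3 firings)

step 1: fire γ:  (p0=0, p1=1, p2=4, p3=1, p4=3) → (p0=0, p1=1, p2=7, p3=4, p4=4)
step 2: fire γ:  (p0=0, p1=1, p2=7, p3=4, p4=4) → (p0=0, p1=1, p2=10, p3=7, p4=5)
step 3: fire γ:  (p0=0, p1=1, p2=10, p3=7, p4=5) → (p0=0, p1=1, p2=13, p3=10, p4=6)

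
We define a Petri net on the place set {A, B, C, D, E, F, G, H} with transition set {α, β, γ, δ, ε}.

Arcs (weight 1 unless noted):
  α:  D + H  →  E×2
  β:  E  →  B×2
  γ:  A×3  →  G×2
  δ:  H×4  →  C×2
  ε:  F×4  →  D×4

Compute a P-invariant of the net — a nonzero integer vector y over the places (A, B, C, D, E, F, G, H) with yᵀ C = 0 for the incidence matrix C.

y = (A:0, B:1, C:0, D:4, E:2, F:4, G:0, H:0)

Incidence matrix C (rows=places, cols=transitions):
        α    β    γ    δ    ε
    A   0    0   -3    0    0
    B   0    2    0    0    0
    C   0    0    0    2    0
    D  -1    0    0    0    4
    E   2   -1    0    0    0
    F   0    0    0    0   -4
    G   0    0    2    0    0
    H  -1    0    0   -4    0

Candidate y = [0, 1, 0, 4, 2, 4, 0, 0]; check y·C column-wise:
  col α: 1·0 + 4·-1 + 2·2 + 4·0 + 0·-1 = 0
  col β: 1·2 + 4·0 + 2·-1 + 4·0 = 0
  col γ: 0·-3 + 1·0 + 4·0 + 2·0 + 4·0 + 0·2 = 0
  col δ: 1·0 + 0·2 + 4·0 + 2·0 + 4·0 + 0·-4 = 0
  col ε: 1·0 + 4·4 + 2·0 + 4·-4 = 0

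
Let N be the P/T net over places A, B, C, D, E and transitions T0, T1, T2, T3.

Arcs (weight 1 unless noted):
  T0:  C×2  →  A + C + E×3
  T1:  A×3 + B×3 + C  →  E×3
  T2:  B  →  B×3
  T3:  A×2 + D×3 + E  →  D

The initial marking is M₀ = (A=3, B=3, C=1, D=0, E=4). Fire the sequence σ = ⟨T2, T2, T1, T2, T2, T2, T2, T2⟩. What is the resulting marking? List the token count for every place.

(A=0, B=14, C=0, D=0, E=7)

step 1: fire T2:  (A=3, B=3, C=1, D=0, E=4) → (A=3, B=5, C=1, D=0, E=4)
step 2: fire T2:  (A=3, B=5, C=1, D=0, E=4) → (A=3, B=7, C=1, D=0, E=4)
step 3: fire T1:  (A=3, B=7, C=1, D=0, E=4) → (A=0, B=4, C=0, D=0, E=7)
step 4: fire T2:  (A=0, B=4, C=0, D=0, E=7) → (A=0, B=6, C=0, D=0, E=7)
step 5: fire T2:  (A=0, B=6, C=0, D=0, E=7) → (A=0, B=8, C=0, D=0, E=7)
step 6: fire T2:  (A=0, B=8, C=0, D=0, E=7) → (A=0, B=10, C=0, D=0, E=7)
step 7: fire T2:  (A=0, B=10, C=0, D=0, E=7) → (A=0, B=12, C=0, D=0, E=7)
step 8: fire T2:  (A=0, B=12, C=0, D=0, E=7) → (A=0, B=14, C=0, D=0, E=7)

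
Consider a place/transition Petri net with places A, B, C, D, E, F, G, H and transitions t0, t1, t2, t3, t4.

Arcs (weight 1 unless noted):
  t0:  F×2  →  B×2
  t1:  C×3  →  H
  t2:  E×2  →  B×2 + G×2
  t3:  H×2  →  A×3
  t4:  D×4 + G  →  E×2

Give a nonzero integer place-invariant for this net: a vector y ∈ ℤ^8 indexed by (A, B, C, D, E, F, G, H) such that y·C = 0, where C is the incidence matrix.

y = (A:0, B:2, C:0, D:1, E:2, F:2, G:0, H:0)

Incidence matrix C (rows=places, cols=transitions):
       t0   t1   t2   t3   t4
    A   0    0    0    3    0
    B   2    0    2    0    0
    C   0   -3    0    0    0
    D   0    0    0    0   -4
    E   0    0   -2    0    2
    F  -2    0    0    0    0
    G   0    0    2    0   -1
    H   0    1    0   -2    0

Candidate y = [0, 2, 0, 1, 2, 2, 0, 0]; check y·C column-wise:
  col t0: 2·2 + 1·0 + 2·0 + 2·-2 = 0
  col t1: 2·0 + 0·-3 + 1·0 + 2·0 + 2·0 + 0·1 = 0
  col t2: 2·2 + 1·0 + 2·-2 + 2·0 + 0·2 = 0
  col t3: 0·3 + 2·0 + 1·0 + 2·0 + 2·0 + 0·-2 = 0
  col t4: 2·0 + 1·-4 + 2·2 + 2·0 + 0·-1 = 0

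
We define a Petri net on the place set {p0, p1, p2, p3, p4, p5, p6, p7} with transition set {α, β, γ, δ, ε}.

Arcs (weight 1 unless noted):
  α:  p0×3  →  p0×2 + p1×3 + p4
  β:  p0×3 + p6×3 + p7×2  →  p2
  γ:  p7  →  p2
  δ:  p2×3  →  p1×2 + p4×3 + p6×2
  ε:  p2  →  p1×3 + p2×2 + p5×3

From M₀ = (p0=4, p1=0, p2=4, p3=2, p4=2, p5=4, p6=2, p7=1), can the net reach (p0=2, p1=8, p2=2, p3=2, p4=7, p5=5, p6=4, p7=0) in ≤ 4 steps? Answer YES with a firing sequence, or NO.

NO — not reachable within 4 firings

depth 0: 1 marking
depth 1: 5 markings reached so far
depth 2: 13 markings reached so far
depth 3: 24 markings reached so far
depth 4: 38 markings reached so far
target is not among the 38 markings reachable within 4 steps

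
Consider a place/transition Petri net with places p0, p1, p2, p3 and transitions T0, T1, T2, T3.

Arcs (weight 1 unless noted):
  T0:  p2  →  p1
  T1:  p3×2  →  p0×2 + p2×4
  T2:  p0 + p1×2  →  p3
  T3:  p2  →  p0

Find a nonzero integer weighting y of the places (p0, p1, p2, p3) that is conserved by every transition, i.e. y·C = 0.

Incidence matrix C (rows=places, cols=transitions):
       T0   T1   T2   T3
   p0   0    2   -1    1
   p1   1    0   -2    0
   p2  -1    4    0   -1
   p3   0   -2    1    0

Candidate y = [1, 1, 1, 3]; check y·C column-wise:
  col T0: 1·0 + 1·1 + 1·-1 + 3·0 = 0
  col T1: 1·2 + 1·0 + 1·4 + 3·-2 = 0
  col T2: 1·-1 + 1·-2 + 1·0 + 3·1 = 0
  col T3: 1·1 + 1·0 + 1·-1 + 3·0 = 0

y = (p0:1, p1:1, p2:1, p3:3)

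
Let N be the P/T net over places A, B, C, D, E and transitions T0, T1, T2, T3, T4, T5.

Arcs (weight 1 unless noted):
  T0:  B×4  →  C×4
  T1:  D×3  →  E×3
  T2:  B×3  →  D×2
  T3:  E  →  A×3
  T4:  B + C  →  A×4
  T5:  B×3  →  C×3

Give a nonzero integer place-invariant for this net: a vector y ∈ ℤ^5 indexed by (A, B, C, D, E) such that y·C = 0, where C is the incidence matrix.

Incidence matrix C (rows=places, cols=transitions):
       T0   T1   T2   T3   T4   T5
    A   0    0    0    3    4    0
    B  -4    0   -3    0   -1   -3
    C   4    0    0    0   -1    3
    D   0   -3    2    0    0    0
    E   0    3    0   -1    0    0

Candidate y = [1, 2, 2, 3, 3]; check y·C column-wise:
  col T0: 1·0 + 2·-4 + 2·4 + 3·0 + 3·0 = 0
  col T1: 1·0 + 2·0 + 2·0 + 3·-3 + 3·3 = 0
  col T2: 1·0 + 2·-3 + 2·0 + 3·2 + 3·0 = 0
  col T3: 1·3 + 2·0 + 2·0 + 3·0 + 3·-1 = 0
  col T4: 1·4 + 2·-1 + 2·-1 + 3·0 + 3·0 = 0
  col T5: 1·0 + 2·-3 + 2·3 + 3·0 + 3·0 = 0

y = (A:1, B:2, C:2, D:3, E:3)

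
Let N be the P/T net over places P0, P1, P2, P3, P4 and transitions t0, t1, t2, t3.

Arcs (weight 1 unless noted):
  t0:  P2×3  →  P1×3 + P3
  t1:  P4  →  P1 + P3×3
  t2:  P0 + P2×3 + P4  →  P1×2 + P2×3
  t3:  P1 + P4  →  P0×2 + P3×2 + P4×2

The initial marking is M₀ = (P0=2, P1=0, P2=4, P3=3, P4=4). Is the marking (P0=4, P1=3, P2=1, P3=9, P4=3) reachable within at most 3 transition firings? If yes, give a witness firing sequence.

depth 0: 1 marking
depth 1: 4 markings reached so far
depth 2: 12 markings reached so far
depth 3: 25 markings reached so far
target is not among the 25 markings reachable within 3 steps

NO — not reachable within 3 firings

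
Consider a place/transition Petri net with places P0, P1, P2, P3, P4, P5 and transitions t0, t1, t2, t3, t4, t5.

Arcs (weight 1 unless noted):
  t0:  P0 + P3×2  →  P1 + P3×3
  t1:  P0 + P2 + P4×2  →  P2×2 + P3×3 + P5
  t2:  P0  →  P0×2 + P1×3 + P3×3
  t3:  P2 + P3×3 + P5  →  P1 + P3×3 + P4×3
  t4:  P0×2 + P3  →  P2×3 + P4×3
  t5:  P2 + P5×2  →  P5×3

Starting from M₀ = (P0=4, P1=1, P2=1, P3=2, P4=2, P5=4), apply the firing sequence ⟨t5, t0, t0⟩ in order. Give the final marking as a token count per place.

(P0=2, P1=3, P2=0, P3=4, P4=2, P5=5)

step 1: fire t5:  (P0=4, P1=1, P2=1, P3=2, P4=2, P5=4) → (P0=4, P1=1, P2=0, P3=2, P4=2, P5=5)
step 2: fire t0:  (P0=4, P1=1, P2=0, P3=2, P4=2, P5=5) → (P0=3, P1=2, P2=0, P3=3, P4=2, P5=5)
step 3: fire t0:  (P0=3, P1=2, P2=0, P3=3, P4=2, P5=5) → (P0=2, P1=3, P2=0, P3=4, P4=2, P5=5)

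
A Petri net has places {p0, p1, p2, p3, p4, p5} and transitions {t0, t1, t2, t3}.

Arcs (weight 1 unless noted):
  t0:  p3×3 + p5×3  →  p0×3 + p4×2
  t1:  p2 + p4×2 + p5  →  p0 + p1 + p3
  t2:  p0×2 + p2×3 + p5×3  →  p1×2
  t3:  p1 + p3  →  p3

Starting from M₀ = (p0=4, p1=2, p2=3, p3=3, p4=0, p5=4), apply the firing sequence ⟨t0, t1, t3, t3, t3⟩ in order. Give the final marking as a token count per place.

step 1: fire t0:  (p0=4, p1=2, p2=3, p3=3, p4=0, p5=4) → (p0=7, p1=2, p2=3, p3=0, p4=2, p5=1)
step 2: fire t1:  (p0=7, p1=2, p2=3, p3=0, p4=2, p5=1) → (p0=8, p1=3, p2=2, p3=1, p4=0, p5=0)
step 3: fire t3:  (p0=8, p1=3, p2=2, p3=1, p4=0, p5=0) → (p0=8, p1=2, p2=2, p3=1, p4=0, p5=0)
step 4: fire t3:  (p0=8, p1=2, p2=2, p3=1, p4=0, p5=0) → (p0=8, p1=1, p2=2, p3=1, p4=0, p5=0)
step 5: fire t3:  (p0=8, p1=1, p2=2, p3=1, p4=0, p5=0) → (p0=8, p1=0, p2=2, p3=1, p4=0, p5=0)

(p0=8, p1=0, p2=2, p3=1, p4=0, p5=0)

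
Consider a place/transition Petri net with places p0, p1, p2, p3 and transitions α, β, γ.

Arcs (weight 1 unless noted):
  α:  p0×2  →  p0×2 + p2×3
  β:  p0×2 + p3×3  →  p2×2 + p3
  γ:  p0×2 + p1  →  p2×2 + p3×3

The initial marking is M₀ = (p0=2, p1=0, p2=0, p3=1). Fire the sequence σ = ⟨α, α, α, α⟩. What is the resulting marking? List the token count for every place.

(p0=2, p1=0, p2=12, p3=1)

step 1: fire α:  (p0=2, p1=0, p2=0, p3=1) → (p0=2, p1=0, p2=3, p3=1)
step 2: fire α:  (p0=2, p1=0, p2=3, p3=1) → (p0=2, p1=0, p2=6, p3=1)
step 3: fire α:  (p0=2, p1=0, p2=6, p3=1) → (p0=2, p1=0, p2=9, p3=1)
step 4: fire α:  (p0=2, p1=0, p2=9, p3=1) → (p0=2, p1=0, p2=12, p3=1)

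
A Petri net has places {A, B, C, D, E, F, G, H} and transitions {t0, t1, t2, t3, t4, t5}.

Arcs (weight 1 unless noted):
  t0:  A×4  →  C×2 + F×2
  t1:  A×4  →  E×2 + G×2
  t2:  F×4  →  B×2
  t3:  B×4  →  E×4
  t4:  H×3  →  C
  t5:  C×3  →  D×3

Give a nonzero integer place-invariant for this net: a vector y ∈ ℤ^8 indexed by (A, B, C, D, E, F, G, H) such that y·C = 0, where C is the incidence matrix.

Incidence matrix C (rows=places, cols=transitions):
       t0   t1   t2   t3   t4   t5
    A  -4   -4    0    0    0    0
    B   0    0    2   -4    0    0
    C   2    0    0    0    1   -3
    D   0    0    0    0    0    3
    E   0    2    0    4    0    0
    F   2    0   -4    0    0    0
    G   0    2    0    0    0    0
    H   0    0    0    0   -3    0

Candidate y = [1, 4, 0, 0, 4, 2, -2, 0]; check y·C column-wise:
  col t0: 1·-4 + 4·0 + 0·2 + 4·0 + 2·2 + -2·0 = 0
  col t1: 1·-4 + 4·0 + 4·2 + 2·0 + -2·2 = 0
  col t2: 1·0 + 4·2 + 4·0 + 2·-4 + -2·0 = 0
  col t3: 1·0 + 4·-4 + 4·4 + 2·0 + -2·0 = 0
  col t4: 1·0 + 4·0 + 0·1 + 4·0 + 2·0 + -2·0 + 0·-3 = 0
  col t5: 1·0 + 4·0 + 0·-3 + 0·3 + 4·0 + 2·0 + -2·0 = 0

y = (A:1, B:4, C:0, D:0, E:4, F:2, G:-2, H:0)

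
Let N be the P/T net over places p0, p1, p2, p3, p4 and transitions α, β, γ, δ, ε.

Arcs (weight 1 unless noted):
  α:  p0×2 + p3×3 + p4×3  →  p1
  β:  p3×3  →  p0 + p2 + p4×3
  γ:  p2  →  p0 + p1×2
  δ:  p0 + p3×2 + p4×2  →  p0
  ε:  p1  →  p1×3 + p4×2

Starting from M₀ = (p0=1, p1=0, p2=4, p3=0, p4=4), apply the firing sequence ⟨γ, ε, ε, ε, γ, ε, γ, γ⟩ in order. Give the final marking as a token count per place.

step 1: fire γ:  (p0=1, p1=0, p2=4, p3=0, p4=4) → (p0=2, p1=2, p2=3, p3=0, p4=4)
step 2: fire ε:  (p0=2, p1=2, p2=3, p3=0, p4=4) → (p0=2, p1=4, p2=3, p3=0, p4=6)
step 3: fire ε:  (p0=2, p1=4, p2=3, p3=0, p4=6) → (p0=2, p1=6, p2=3, p3=0, p4=8)
step 4: fire ε:  (p0=2, p1=6, p2=3, p3=0, p4=8) → (p0=2, p1=8, p2=3, p3=0, p4=10)
step 5: fire γ:  (p0=2, p1=8, p2=3, p3=0, p4=10) → (p0=3, p1=10, p2=2, p3=0, p4=10)
step 6: fire ε:  (p0=3, p1=10, p2=2, p3=0, p4=10) → (p0=3, p1=12, p2=2, p3=0, p4=12)
step 7: fire γ:  (p0=3, p1=12, p2=2, p3=0, p4=12) → (p0=4, p1=14, p2=1, p3=0, p4=12)
step 8: fire γ:  (p0=4, p1=14, p2=1, p3=0, p4=12) → (p0=5, p1=16, p2=0, p3=0, p4=12)

(p0=5, p1=16, p2=0, p3=0, p4=12)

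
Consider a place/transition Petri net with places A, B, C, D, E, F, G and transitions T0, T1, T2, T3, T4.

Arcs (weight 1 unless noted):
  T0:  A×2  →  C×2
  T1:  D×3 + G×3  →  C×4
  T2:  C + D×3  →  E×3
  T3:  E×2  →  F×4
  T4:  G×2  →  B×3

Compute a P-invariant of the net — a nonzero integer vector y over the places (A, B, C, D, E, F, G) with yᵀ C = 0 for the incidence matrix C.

Incidence matrix C (rows=places, cols=transitions):
       T0   T1   T2   T3   T4
    A  -2    0    0    0    0
    B   0    0    0    0    3
    C   2    4   -1    0    0
    D   0   -3   -3    0    0
    E   0    0    3   -2    0
    F   0    0    0    4    0
    G   0   -3    0    0   -2

Candidate y = [6, 0, 6, 8, 10, 5, 0]; check y·C column-wise:
  col T0: 6·-2 + 6·2 + 8·0 + 10·0 + 5·0 = 0
  col T1: 6·0 + 6·4 + 8·-3 + 10·0 + 5·0 + 0·-3 = 0
  col T2: 6·0 + 6·-1 + 8·-3 + 10·3 + 5·0 = 0
  col T3: 6·0 + 6·0 + 8·0 + 10·-2 + 5·4 = 0
  col T4: 6·0 + 0·3 + 6·0 + 8·0 + 10·0 + 5·0 + 0·-2 = 0

y = (A:6, B:0, C:6, D:8, E:10, F:5, G:0)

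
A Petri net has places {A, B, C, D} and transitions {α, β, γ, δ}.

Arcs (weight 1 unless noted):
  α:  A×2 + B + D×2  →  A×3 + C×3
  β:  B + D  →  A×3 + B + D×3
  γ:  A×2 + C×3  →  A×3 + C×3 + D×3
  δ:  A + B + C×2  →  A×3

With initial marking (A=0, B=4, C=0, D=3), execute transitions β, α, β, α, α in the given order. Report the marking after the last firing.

(A=9, B=1, C=9, D=1)

step 1: fire β:  (A=0, B=4, C=0, D=3) → (A=3, B=4, C=0, D=5)
step 2: fire α:  (A=3, B=4, C=0, D=5) → (A=4, B=3, C=3, D=3)
step 3: fire β:  (A=4, B=3, C=3, D=3) → (A=7, B=3, C=3, D=5)
step 4: fire α:  (A=7, B=3, C=3, D=5) → (A=8, B=2, C=6, D=3)
step 5: fire α:  (A=8, B=2, C=6, D=3) → (A=9, B=1, C=9, D=1)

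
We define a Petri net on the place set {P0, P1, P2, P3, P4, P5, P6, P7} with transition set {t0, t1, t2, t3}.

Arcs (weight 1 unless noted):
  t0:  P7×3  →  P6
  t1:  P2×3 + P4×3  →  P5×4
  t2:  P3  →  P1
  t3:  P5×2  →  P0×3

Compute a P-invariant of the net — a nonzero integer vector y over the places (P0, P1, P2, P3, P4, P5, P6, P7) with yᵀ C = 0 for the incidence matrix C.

Incidence matrix C (rows=places, cols=transitions):
       t0   t1   t2   t3
   P0   0    0    0    3
   P1   0    0    1    0
   P2   0   -3    0    0
   P3   0    0   -1    0
   P4   0   -3    0    0
   P5   0    4    0   -2
   P6   1    0    0    0
   P7  -3    0    0    0

Candidate y = [0, 1, 0, 1, 0, 0, 0, 0]; check y·C column-wise:
  col t0: 1·0 + 1·0 + 0·1 + 0·-3 = 0
  col t1: 1·0 + 0·-3 + 1·0 + 0·-3 + 0·4 = 0
  col t2: 1·1 + 1·-1 = 0
  col t3: 0·3 + 1·0 + 1·0 + 0·-2 = 0

y = (P0:0, P1:1, P2:0, P3:1, P4:0, P5:0, P6:0, P7:0)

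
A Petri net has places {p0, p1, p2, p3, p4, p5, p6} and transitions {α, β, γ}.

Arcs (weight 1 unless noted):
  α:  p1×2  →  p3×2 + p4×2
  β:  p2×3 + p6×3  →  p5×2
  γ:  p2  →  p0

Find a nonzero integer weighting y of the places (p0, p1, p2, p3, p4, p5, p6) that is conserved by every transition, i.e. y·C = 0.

y = (p0:0, p1:1, p2:0, p3:1, p4:0, p5:0, p6:0)

Incidence matrix C (rows=places, cols=transitions):
        α    β    γ
   p0   0    0    1
   p1  -2    0    0
   p2   0   -3   -1
   p3   2    0    0
   p4   2    0    0
   p5   0    2    0
   p6   0   -3    0

Candidate y = [0, 1, 0, 1, 0, 0, 0]; check y·C column-wise:
  col α: 1·-2 + 1·2 + 0·2 = 0
  col β: 1·0 + 0·-3 + 1·0 + 0·2 + 0·-3 = 0
  col γ: 0·1 + 1·0 + 0·-1 + 1·0 = 0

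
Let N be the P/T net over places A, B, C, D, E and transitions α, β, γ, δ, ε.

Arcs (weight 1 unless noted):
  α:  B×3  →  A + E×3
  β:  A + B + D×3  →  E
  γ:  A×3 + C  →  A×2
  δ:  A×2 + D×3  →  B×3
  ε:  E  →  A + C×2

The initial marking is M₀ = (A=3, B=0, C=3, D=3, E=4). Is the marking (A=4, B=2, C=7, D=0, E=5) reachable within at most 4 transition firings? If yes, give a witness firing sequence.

NO — not reachable within 4 firings

depth 0: 1 marking
depth 1: 4 markings reached so far
depth 2: 9 markings reached so far
depth 3: 16 markings reached so far
depth 4: 24 markings reached so far
target is not among the 24 markings reachable within 4 steps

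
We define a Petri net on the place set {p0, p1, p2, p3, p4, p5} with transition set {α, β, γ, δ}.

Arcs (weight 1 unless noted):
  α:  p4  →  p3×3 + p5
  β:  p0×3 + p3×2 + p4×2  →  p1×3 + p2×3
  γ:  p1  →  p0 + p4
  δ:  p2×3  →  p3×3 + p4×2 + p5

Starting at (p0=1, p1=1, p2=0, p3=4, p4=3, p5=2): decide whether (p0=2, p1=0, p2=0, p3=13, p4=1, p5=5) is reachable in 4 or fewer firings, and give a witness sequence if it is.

step 1: fire α:  (p0=1, p1=1, p2=0, p3=4, p4=3, p5=2) → (p0=1, p1=1, p2=0, p3=7, p4=2, p5=3)
step 2: fire α:  (p0=1, p1=1, p2=0, p3=7, p4=2, p5=3) → (p0=1, p1=1, p2=0, p3=10, p4=1, p5=4)
step 3: fire α:  (p0=1, p1=1, p2=0, p3=10, p4=1, p5=4) → (p0=1, p1=1, p2=0, p3=13, p4=0, p5=5)
step 4: fire γ:  (p0=1, p1=1, p2=0, p3=13, p4=0, p5=5) → (p0=2, p1=0, p2=0, p3=13, p4=1, p5=5)

YES — reachable via ⟨α, α, α, γ⟩ (4 firings)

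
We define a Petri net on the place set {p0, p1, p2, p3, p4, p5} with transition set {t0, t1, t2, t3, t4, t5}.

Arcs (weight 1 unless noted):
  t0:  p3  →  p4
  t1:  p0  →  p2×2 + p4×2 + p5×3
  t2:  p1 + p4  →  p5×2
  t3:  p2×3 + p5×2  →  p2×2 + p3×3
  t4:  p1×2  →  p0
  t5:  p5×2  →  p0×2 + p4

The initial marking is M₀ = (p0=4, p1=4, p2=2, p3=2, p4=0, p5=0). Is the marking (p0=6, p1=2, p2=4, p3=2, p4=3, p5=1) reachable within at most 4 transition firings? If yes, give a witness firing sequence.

step 1: fire t1:  (p0=4, p1=4, p2=2, p3=2, p4=0, p5=0) → (p0=3, p1=4, p2=4, p3=2, p4=2, p5=3)
step 2: fire t4:  (p0=3, p1=4, p2=4, p3=2, p4=2, p5=3) → (p0=4, p1=2, p2=4, p3=2, p4=2, p5=3)
step 3: fire t5:  (p0=4, p1=2, p2=4, p3=2, p4=2, p5=3) → (p0=6, p1=2, p2=4, p3=2, p4=3, p5=1)

YES — reachable via ⟨t1, t4, t5⟩ (3 firings)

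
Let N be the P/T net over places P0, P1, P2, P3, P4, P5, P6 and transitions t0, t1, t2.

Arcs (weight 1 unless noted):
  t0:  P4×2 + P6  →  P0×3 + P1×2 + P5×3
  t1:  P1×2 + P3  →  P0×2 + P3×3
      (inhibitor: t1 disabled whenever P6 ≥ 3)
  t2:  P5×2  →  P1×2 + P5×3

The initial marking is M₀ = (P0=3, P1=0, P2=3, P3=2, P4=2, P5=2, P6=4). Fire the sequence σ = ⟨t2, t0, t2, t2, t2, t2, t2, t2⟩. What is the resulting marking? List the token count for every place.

(P0=6, P1=16, P2=3, P3=2, P4=0, P5=12, P6=3)

step 1: fire t2:  (P0=3, P1=0, P2=3, P3=2, P4=2, P5=2, P6=4) → (P0=3, P1=2, P2=3, P3=2, P4=2, P5=3, P6=4)
step 2: fire t0:  (P0=3, P1=2, P2=3, P3=2, P4=2, P5=3, P6=4) → (P0=6, P1=4, P2=3, P3=2, P4=0, P5=6, P6=3)
step 3: fire t2:  (P0=6, P1=4, P2=3, P3=2, P4=0, P5=6, P6=3) → (P0=6, P1=6, P2=3, P3=2, P4=0, P5=7, P6=3)
step 4: fire t2:  (P0=6, P1=6, P2=3, P3=2, P4=0, P5=7, P6=3) → (P0=6, P1=8, P2=3, P3=2, P4=0, P5=8, P6=3)
step 5: fire t2:  (P0=6, P1=8, P2=3, P3=2, P4=0, P5=8, P6=3) → (P0=6, P1=10, P2=3, P3=2, P4=0, P5=9, P6=3)
step 6: fire t2:  (P0=6, P1=10, P2=3, P3=2, P4=0, P5=9, P6=3) → (P0=6, P1=12, P2=3, P3=2, P4=0, P5=10, P6=3)
step 7: fire t2:  (P0=6, P1=12, P2=3, P3=2, P4=0, P5=10, P6=3) → (P0=6, P1=14, P2=3, P3=2, P4=0, P5=11, P6=3)
step 8: fire t2:  (P0=6, P1=14, P2=3, P3=2, P4=0, P5=11, P6=3) → (P0=6, P1=16, P2=3, P3=2, P4=0, P5=12, P6=3)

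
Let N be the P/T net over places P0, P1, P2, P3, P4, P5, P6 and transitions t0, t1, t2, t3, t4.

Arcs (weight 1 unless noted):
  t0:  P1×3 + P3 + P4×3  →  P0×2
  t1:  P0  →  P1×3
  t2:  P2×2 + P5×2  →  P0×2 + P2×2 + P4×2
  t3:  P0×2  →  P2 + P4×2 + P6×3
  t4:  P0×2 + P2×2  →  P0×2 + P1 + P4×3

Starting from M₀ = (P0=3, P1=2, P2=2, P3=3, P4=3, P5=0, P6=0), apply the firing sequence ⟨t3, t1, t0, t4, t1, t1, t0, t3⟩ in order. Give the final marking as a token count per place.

(P0=0, P1=6, P2=2, P3=1, P4=4, P5=0, P6=6)

step 1: fire t3:  (P0=3, P1=2, P2=2, P3=3, P4=3, P5=0, P6=0) → (P0=1, P1=2, P2=3, P3=3, P4=5, P5=0, P6=3)
step 2: fire t1:  (P0=1, P1=2, P2=3, P3=3, P4=5, P5=0, P6=3) → (P0=0, P1=5, P2=3, P3=3, P4=5, P5=0, P6=3)
step 3: fire t0:  (P0=0, P1=5, P2=3, P3=3, P4=5, P5=0, P6=3) → (P0=2, P1=2, P2=3, P3=2, P4=2, P5=0, P6=3)
step 4: fire t4:  (P0=2, P1=2, P2=3, P3=2, P4=2, P5=0, P6=3) → (P0=2, P1=3, P2=1, P3=2, P4=5, P5=0, P6=3)
step 5: fire t1:  (P0=2, P1=3, P2=1, P3=2, P4=5, P5=0, P6=3) → (P0=1, P1=6, P2=1, P3=2, P4=5, P5=0, P6=3)
step 6: fire t1:  (P0=1, P1=6, P2=1, P3=2, P4=5, P5=0, P6=3) → (P0=0, P1=9, P2=1, P3=2, P4=5, P5=0, P6=3)
step 7: fire t0:  (P0=0, P1=9, P2=1, P3=2, P4=5, P5=0, P6=3) → (P0=2, P1=6, P2=1, P3=1, P4=2, P5=0, P6=3)
step 8: fire t3:  (P0=2, P1=6, P2=1, P3=1, P4=2, P5=0, P6=3) → (P0=0, P1=6, P2=2, P3=1, P4=4, P5=0, P6=6)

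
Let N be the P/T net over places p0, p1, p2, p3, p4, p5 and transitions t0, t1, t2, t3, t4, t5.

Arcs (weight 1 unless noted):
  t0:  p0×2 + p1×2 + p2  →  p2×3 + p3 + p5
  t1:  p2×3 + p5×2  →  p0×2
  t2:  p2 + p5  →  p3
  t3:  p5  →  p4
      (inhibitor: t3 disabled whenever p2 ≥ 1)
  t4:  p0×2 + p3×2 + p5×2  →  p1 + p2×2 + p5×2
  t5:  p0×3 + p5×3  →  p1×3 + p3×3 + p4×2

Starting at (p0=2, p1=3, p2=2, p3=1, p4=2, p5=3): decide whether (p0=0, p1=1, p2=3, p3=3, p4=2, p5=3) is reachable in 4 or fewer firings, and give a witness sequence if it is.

step 1: fire t0:  (p0=2, p1=3, p2=2, p3=1, p4=2, p5=3) → (p0=0, p1=1, p2=4, p3=2, p4=2, p5=4)
step 2: fire t2:  (p0=0, p1=1, p2=4, p3=2, p4=2, p5=4) → (p0=0, p1=1, p2=3, p3=3, p4=2, p5=3)

YES — reachable via ⟨t0, t2⟩ (2 firings)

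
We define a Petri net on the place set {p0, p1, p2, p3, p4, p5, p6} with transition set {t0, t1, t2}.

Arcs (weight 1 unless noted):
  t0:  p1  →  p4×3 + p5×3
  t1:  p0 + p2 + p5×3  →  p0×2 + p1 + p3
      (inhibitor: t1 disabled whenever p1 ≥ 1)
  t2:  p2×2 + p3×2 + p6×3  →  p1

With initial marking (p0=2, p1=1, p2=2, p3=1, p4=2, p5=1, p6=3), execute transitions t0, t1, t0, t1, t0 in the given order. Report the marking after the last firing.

step 1: fire t0:  (p0=2, p1=1, p2=2, p3=1, p4=2, p5=1, p6=3) → (p0=2, p1=0, p2=2, p3=1, p4=5, p5=4, p6=3)
step 2: fire t1:  (p0=2, p1=0, p2=2, p3=1, p4=5, p5=4, p6=3) → (p0=3, p1=1, p2=1, p3=2, p4=5, p5=1, p6=3)
step 3: fire t0:  (p0=3, p1=1, p2=1, p3=2, p4=5, p5=1, p6=3) → (p0=3, p1=0, p2=1, p3=2, p4=8, p5=4, p6=3)
step 4: fire t1:  (p0=3, p1=0, p2=1, p3=2, p4=8, p5=4, p6=3) → (p0=4, p1=1, p2=0, p3=3, p4=8, p5=1, p6=3)
step 5: fire t0:  (p0=4, p1=1, p2=0, p3=3, p4=8, p5=1, p6=3) → (p0=4, p1=0, p2=0, p3=3, p4=11, p5=4, p6=3)

(p0=4, p1=0, p2=0, p3=3, p4=11, p5=4, p6=3)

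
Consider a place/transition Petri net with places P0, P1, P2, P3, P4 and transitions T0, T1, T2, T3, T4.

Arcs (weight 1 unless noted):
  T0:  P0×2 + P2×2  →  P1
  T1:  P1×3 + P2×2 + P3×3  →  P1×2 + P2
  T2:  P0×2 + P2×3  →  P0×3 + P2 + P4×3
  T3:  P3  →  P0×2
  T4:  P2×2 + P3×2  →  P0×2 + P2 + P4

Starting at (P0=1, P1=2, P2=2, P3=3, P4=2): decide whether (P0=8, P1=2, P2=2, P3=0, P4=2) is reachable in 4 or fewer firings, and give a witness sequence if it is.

NO — not reachable within 4 firings

depth 0: 1 marking
depth 1: 3 markings reached so far
depth 2: 6 markings reached so far
depth 3: 8 markings reached so far
depth 4: 9 markings reached so far
target is not among the 9 markings reachable within 4 steps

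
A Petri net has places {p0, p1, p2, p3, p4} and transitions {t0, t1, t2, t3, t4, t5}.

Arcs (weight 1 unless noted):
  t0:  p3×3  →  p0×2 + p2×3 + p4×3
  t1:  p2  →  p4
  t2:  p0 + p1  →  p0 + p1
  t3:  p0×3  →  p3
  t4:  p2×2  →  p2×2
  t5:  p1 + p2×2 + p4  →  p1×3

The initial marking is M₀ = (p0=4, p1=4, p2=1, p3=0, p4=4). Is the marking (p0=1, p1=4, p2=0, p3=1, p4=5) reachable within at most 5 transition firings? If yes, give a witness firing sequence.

YES — reachable via ⟨t1, t3⟩ (2 firings)

step 1: fire t1:  (p0=4, p1=4, p2=1, p3=0, p4=4) → (p0=4, p1=4, p2=0, p3=0, p4=5)
step 2: fire t3:  (p0=4, p1=4, p2=0, p3=0, p4=5) → (p0=1, p1=4, p2=0, p3=1, p4=5)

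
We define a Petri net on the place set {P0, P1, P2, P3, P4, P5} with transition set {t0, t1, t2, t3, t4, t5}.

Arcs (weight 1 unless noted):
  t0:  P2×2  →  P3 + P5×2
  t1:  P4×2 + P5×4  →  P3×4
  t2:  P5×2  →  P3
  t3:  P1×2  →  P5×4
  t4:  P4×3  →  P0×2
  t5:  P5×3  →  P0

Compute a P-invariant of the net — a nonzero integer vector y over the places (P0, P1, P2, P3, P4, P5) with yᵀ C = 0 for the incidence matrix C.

y = (P0:3, P1:2, P2:2, P3:2, P4:2, P5:1)

Incidence matrix C (rows=places, cols=transitions):
       t0   t1   t2   t3   t4   t5
   P0   0    0    0    0    2    1
   P1   0    0    0   -2    0    0
   P2  -2    0    0    0    0    0
   P3   1    4    1    0    0    0
   P4   0   -2    0    0   -3    0
   P5   2   -4   -2    4    0   -3

Candidate y = [3, 2, 2, 2, 2, 1]; check y·C column-wise:
  col t0: 3·0 + 2·0 + 2·-2 + 2·1 + 2·0 + 1·2 = 0
  col t1: 3·0 + 2·0 + 2·0 + 2·4 + 2·-2 + 1·-4 = 0
  col t2: 3·0 + 2·0 + 2·0 + 2·1 + 2·0 + 1·-2 = 0
  col t3: 3·0 + 2·-2 + 2·0 + 2·0 + 2·0 + 1·4 = 0
  col t4: 3·2 + 2·0 + 2·0 + 2·0 + 2·-3 + 1·0 = 0
  col t5: 3·1 + 2·0 + 2·0 + 2·0 + 2·0 + 1·-3 = 0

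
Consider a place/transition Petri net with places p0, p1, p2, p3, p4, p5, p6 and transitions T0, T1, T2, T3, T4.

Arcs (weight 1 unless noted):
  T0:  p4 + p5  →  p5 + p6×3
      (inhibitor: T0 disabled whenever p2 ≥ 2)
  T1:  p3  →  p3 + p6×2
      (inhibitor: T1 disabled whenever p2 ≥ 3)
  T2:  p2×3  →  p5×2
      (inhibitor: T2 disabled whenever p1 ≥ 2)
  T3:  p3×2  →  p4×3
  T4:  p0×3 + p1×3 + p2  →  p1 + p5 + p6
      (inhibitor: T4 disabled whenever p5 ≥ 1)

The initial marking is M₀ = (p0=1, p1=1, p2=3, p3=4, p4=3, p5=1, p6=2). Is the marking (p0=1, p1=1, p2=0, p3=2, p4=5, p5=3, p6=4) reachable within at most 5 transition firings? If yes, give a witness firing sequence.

depth 0: 1 marking
depth 1: 3 markings reached so far
depth 2: 7 markings reached so far
depth 3: 13 markings reached so far
depth 4: 22 markings reached so far
depth 5: 33 markings reached so far
target is not among the 33 markings reachable within 5 steps

NO — not reachable within 5 firings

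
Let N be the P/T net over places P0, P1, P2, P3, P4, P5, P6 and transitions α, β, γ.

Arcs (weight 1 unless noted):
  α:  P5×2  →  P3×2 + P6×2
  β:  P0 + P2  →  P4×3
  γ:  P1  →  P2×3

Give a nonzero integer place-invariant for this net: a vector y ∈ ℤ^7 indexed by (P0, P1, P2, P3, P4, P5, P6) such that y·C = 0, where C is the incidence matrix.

Incidence matrix C (rows=places, cols=transitions):
        α    β    γ
   P0   0   -1    0
   P1   0    0   -1
   P2   0   -1    3
   P3   2    0    0
   P4   0    3    0
   P5  -2    0    0
   P6   2    0    0

Candidate y = [1, -3, -1, 0, 0, 0, 0]; check y·C column-wise:
  col α: 1·0 + -3·0 + -1·0 + 0·2 + 0·-2 + 0·2 = 0
  col β: 1·-1 + -3·0 + -1·-1 + 0·3 = 0
  col γ: 1·0 + -3·-1 + -1·3 = 0

y = (P0:1, P1:-3, P2:-1, P3:0, P4:0, P5:0, P6:0)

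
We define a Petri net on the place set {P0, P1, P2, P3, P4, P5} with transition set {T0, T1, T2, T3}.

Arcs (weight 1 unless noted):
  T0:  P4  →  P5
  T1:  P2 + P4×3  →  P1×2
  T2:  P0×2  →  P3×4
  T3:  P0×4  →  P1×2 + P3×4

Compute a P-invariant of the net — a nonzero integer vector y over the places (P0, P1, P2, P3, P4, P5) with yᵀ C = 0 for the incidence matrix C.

y = (P0:2, P1:2, P2:4, P3:1, P4:0, P5:0)

Incidence matrix C (rows=places, cols=transitions):
       T0   T1   T2   T3
   P0   0    0   -2   -4
   P1   0    2    0    2
   P2   0   -1    0    0
   P3   0    0    4    4
   P4  -1   -3    0    0
   P5   1    0    0    0

Candidate y = [2, 2, 4, 1, 0, 0]; check y·C column-wise:
  col T0: 2·0 + 2·0 + 4·0 + 1·0 + 0·-1 + 0·1 = 0
  col T1: 2·0 + 2·2 + 4·-1 + 1·0 + 0·-3 = 0
  col T2: 2·-2 + 2·0 + 4·0 + 1·4 = 0
  col T3: 2·-4 + 2·2 + 4·0 + 1·4 = 0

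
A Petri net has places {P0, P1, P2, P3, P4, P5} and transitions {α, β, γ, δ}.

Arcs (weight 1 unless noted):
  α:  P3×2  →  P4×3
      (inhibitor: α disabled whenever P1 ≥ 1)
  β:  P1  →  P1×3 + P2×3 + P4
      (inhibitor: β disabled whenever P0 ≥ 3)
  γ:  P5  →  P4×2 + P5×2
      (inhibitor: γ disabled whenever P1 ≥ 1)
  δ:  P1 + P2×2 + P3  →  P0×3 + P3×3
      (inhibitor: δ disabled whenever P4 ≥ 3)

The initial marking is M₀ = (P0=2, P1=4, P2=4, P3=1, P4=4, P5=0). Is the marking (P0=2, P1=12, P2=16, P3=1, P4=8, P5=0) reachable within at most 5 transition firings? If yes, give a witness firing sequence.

step 1: fire β:  (P0=2, P1=4, P2=4, P3=1, P4=4, P5=0) → (P0=2, P1=6, P2=7, P3=1, P4=5, P5=0)
step 2: fire β:  (P0=2, P1=6, P2=7, P3=1, P4=5, P5=0) → (P0=2, P1=8, P2=10, P3=1, P4=6, P5=0)
step 3: fire β:  (P0=2, P1=8, P2=10, P3=1, P4=6, P5=0) → (P0=2, P1=10, P2=13, P3=1, P4=7, P5=0)
step 4: fire β:  (P0=2, P1=10, P2=13, P3=1, P4=7, P5=0) → (P0=2, P1=12, P2=16, P3=1, P4=8, P5=0)

YES — reachable via ⟨β, β, β, β⟩ (4 firings)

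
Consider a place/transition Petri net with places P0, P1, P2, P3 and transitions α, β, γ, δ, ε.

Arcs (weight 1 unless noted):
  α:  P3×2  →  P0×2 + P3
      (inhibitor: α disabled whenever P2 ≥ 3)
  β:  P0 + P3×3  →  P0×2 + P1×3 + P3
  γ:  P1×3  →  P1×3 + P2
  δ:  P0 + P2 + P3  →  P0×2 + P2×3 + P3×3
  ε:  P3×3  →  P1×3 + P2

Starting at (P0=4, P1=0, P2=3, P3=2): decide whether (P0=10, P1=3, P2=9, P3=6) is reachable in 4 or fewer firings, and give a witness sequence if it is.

NO — not reachable within 4 firings

depth 0: 1 marking
depth 1: 2 markings reached so far
depth 2: 5 markings reached so far
depth 3: 10 markings reached so far
depth 4: 20 markings reached so far
target is not among the 20 markings reachable within 4 steps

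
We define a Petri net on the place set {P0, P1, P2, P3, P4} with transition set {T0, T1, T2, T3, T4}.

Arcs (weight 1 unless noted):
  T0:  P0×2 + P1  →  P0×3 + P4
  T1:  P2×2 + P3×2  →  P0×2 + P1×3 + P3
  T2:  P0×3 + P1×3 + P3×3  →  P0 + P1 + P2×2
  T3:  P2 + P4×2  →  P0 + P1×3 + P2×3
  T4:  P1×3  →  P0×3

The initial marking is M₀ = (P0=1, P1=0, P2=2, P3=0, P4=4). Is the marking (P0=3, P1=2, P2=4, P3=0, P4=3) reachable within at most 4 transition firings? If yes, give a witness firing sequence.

YES — reachable via ⟨T3, T0⟩ (2 firings)

step 1: fire T3:  (P0=1, P1=0, P2=2, P3=0, P4=4) → (P0=2, P1=3, P2=4, P3=0, P4=2)
step 2: fire T0:  (P0=2, P1=3, P2=4, P3=0, P4=2) → (P0=3, P1=2, P2=4, P3=0, P4=3)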